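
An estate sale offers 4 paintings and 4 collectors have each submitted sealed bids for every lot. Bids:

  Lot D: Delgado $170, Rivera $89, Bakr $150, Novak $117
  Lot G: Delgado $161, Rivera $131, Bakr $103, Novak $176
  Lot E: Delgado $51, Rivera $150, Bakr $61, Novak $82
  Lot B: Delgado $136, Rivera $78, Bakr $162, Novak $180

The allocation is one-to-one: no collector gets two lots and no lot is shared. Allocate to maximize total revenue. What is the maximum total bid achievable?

Maximum total: $658

Optimal: Delgado→Lot D ($170), Rivera→Lot E ($150), Bakr→Lot B ($162), Novak→Lot G ($176) — total 170+150+162+176 = $658.
Max-entry greedy (repeatedly take the single best remaining cell) gives $603, worse by 55.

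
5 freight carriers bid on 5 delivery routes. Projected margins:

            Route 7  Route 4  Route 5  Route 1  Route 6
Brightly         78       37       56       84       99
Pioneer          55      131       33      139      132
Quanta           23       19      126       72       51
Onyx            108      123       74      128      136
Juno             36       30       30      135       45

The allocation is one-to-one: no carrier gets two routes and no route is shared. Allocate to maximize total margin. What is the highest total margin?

This is a one-to-one assignment (maximum-weight bipartite matching).
Optimal: Brightly→Route 7 ($78k), Pioneer→Route 4 ($131k), Quanta→Route 5 ($126k), Onyx→Route 6 ($136k), Juno→Route 1 ($135k) — total 78+131+126+136+135 = $606k.
Max-entry greedy (repeatedly take the single best remaining cell) gives $509k, worse by 97.
Next-best assignment: Brightly→Route 6, Pioneer→Route 4, Quanta→Route 5, Onyx→Route 7, Juno→Route 1 = $599k.
Swapping Quanta↔Pioneer (Quanta→Route 4 $19k, Pioneer→Route 5 $33k) loses 205.
Every other assignment is strictly worse.

Maximum total: $606k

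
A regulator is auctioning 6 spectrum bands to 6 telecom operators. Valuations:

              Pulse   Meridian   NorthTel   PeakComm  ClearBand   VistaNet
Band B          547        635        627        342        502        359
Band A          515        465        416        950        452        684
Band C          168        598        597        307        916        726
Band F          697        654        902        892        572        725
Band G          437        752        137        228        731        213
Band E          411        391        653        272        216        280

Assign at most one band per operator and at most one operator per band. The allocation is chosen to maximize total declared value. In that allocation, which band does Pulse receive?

Pulse receives Band B.

Treat this as an assignment problem: match each operator to one band.
Optimal: Pulse→Band B ($547M), Meridian→Band G ($752M), NorthTel→Band E ($653M), PeakComm→Band A ($950M), ClearBand→Band C ($916M), VistaNet→Band F ($725M) — total 547+752+653+950+916+725 = $4543M.
Column-greedy (each band in turn goes to its best remaining operator) gives $4120M, worse by 423.
Next-best assignment: Pulse→Band B, Meridian→Band G, NorthTel→Band E, PeakComm→Band F, ClearBand→Band C, VistaNet→Band A = $4444M.
Pulse's own top band is Band F ($697M), but forcing Pulse→Band F and reassigning the rest optimally gives only $4392M — worse by 151.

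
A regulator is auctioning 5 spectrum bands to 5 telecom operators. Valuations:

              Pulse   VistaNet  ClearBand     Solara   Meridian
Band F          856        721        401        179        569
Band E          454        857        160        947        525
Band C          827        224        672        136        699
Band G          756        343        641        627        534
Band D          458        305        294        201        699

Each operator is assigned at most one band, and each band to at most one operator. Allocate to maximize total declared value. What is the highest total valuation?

Optimal: Pulse→Band C ($827M), VistaNet→Band F ($721M), ClearBand→Band G ($641M), Solara→Band E ($947M), Meridian→Band D ($699M) — total 827+721+641+947+699 = $3835M.
Max-entry greedy (repeatedly take the single best remaining cell) gives $3448M, worse by 387.

Max total: $3835M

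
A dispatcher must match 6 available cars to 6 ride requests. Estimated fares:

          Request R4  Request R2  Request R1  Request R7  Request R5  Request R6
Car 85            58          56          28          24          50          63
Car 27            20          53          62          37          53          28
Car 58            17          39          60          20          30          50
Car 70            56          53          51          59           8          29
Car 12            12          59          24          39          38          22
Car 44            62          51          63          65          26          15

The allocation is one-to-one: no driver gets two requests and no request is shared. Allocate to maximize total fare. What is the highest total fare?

Treat this as an assignment problem: match each driver to one request.
Optimal: Car 85→Request R6 ($63), Car 27→Request R5 ($53), Car 58→Request R1 ($60), Car 70→Request R4 ($56), Car 12→Request R2 ($59), Car 44→Request R7 ($65) — total 63+53+60+56+59+65 = $356.
Column-greedy (each request in turn goes to its best remaining driver) gives $342, worse by 14.

Max total: $356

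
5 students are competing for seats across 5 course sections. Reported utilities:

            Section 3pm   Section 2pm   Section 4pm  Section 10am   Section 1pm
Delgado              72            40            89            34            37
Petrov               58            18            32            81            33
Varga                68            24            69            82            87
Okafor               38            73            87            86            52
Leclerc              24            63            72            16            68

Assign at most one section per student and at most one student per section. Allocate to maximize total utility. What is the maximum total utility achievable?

Max total: 390 points

This is the linear assignment problem.
Optimal: Delgado→Section 3pm (72 points), Petrov→Section 10am (81 points), Varga→Section 1pm (87 points), Okafor→Section 4pm (87 points), Leclerc→Section 2pm (63 points) — total 72+81+87+87+63 = 390 points.
Row-greedy (each student in turn takes its best remaining section) gives 354 points, worse by 36.
Next-best assignment: Delgado→Section 3pm, Petrov→Section 10am, Varga→Section 1pm, Okafor→Section 2pm, Leclerc→Section 4pm = 385 points.
Checked against all permutations: 390 points is optimal.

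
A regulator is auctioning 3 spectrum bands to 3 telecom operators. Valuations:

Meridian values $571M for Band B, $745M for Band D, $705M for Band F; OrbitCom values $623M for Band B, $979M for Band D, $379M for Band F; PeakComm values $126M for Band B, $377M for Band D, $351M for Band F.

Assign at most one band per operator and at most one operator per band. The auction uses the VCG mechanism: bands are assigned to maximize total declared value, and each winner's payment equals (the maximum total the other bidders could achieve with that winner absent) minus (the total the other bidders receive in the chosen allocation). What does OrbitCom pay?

OrbitCom pays $174M.

Efficient allocation: Meridian→Band B ($571M), OrbitCom→Band D ($979M), PeakComm→Band F ($351M); total welfare W = $1901M.
OrbitCom receives Band D at value $979M, so the others get W − 979 = $922M.
Without OrbitCom: best allocation of the remaining 2 bidders over all 3 bands is Meridian→Band D ($745M), PeakComm→Band F ($351M), total $1096M.
VCG payment = (others' best without OrbitCom) − (others' welfare with OrbitCom) = 1096 − 922 = $174M.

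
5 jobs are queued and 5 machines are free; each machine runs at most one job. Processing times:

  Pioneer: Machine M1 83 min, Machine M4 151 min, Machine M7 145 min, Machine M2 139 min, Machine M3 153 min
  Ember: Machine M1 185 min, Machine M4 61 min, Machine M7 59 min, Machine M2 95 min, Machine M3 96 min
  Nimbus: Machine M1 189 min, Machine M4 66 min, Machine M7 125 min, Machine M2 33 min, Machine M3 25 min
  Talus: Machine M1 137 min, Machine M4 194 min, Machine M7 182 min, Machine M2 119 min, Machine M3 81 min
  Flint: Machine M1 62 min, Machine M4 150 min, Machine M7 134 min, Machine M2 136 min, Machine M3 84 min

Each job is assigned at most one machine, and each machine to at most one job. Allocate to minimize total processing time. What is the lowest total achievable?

Treat this as an assignment problem: match each job to one machine.
Optimal: Pioneer→Machine M7 (145 min), Ember→Machine M4 (61 min), Nimbus→Machine M2 (33 min), Talus→Machine M3 (81 min), Flint→Machine M1 (62 min) — total 145+61+33+81+62 = 382 min.
Row-greedy (each job in turn takes its cheapest remaining machine) gives 436 min, worse by 54.
Next-best assignment: Pioneer→Machine M4, Ember→Machine M7, Nimbus→Machine M2, Talus→Machine M3, Flint→Machine M1 = 386 min.
No other one-to-one assignment undercuts 382 min.

Min total: 382 min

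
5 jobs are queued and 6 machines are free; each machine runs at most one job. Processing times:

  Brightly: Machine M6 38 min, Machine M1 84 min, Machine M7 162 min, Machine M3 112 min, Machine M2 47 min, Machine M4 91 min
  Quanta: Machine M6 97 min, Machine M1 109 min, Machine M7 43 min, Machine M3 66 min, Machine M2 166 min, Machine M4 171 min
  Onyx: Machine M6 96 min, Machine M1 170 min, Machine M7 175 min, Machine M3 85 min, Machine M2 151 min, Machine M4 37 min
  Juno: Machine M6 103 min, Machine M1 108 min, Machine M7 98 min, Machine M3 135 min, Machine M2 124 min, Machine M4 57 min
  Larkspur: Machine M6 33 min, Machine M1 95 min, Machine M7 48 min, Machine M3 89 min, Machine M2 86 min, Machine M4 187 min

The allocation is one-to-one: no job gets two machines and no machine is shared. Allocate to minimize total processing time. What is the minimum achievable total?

Optimal: Brightly→Machine M2 (47 min), Quanta→Machine M7 (43 min), Onyx→Machine M3 (85 min), Juno→Machine M4 (57 min), Larkspur→Machine M6 (33 min) — total 47+43+85+57+33 = 265 min.
Row-greedy (each job in turn takes its cheapest remaining machine) gives 312 min, worse by 47.
Next-best assignment: Brightly→Machine M2, Quanta→Machine M7, Onyx→Machine M4, Juno→Machine M1, Larkspur→Machine M6 = 268 min.

Minimum total: 265 min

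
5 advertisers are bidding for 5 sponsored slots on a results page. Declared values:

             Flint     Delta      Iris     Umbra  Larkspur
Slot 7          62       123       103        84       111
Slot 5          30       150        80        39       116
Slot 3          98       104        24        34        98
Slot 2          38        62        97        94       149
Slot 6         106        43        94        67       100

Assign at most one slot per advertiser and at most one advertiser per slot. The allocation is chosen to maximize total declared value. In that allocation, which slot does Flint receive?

Optimal: Flint→Slot 3 ($98), Delta→Slot 5 ($150), Iris→Slot 6 ($94), Umbra→Slot 7 ($84), Larkspur→Slot 2 ($149) — total 98+150+94+84+149 = $575.
Swapping Delta↔Larkspur (Delta→Slot 2 $62, Larkspur→Slot 5 $116) loses 121.
Flint's own top slot is Slot 6 ($106), but forcing Flint→Slot 6 and reassigning the rest optimally gives only $551 — worse by 24.

Flint receives Slot 3.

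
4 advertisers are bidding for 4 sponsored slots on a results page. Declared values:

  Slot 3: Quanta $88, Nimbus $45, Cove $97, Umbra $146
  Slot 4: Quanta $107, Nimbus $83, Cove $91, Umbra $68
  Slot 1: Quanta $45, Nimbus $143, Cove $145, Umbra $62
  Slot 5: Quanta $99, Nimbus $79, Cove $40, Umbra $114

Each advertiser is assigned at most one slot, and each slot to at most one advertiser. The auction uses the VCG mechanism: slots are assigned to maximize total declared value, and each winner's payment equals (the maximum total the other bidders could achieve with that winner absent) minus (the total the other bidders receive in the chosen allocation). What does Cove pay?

Efficient allocation: Quanta→Slot 5 ($99), Nimbus→Slot 1 ($143), Cove→Slot 4 ($91), Umbra→Slot 3 ($146); total welfare W = $479.
Cove receives Slot 4 at value $91, so the others get W − 91 = $388.
Without Cove: best allocation of the remaining 3 bidders over all 4 slots is Quanta→Slot 4 ($107), Nimbus→Slot 1 ($143), Umbra→Slot 3 ($146), total $396.
VCG payment = (others' best without Cove) − (others' welfare with Cove) = 396 − 388 = $8.

Cove pays $8.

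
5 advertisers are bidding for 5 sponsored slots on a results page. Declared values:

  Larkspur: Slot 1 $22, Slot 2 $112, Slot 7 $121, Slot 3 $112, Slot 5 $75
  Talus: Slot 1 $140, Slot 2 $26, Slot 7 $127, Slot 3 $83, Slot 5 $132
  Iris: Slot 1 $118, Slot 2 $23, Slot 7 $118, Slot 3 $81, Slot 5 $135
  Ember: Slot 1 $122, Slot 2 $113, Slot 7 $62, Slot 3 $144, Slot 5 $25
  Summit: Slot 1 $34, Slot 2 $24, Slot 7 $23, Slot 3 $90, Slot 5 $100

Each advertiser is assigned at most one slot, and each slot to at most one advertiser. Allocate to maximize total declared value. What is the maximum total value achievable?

Optimal: Larkspur→Slot 2 ($112), Talus→Slot 1 ($140), Iris→Slot 7 ($118), Ember→Slot 3 ($144), Summit→Slot 5 ($100) — total 112+140+118+144+100 = $614.
Row-greedy (each advertiser in turn takes its best remaining slot) gives $564, worse by 50.
Swapping Ember↔Larkspur (Ember→Slot 2 $113, Larkspur→Slot 3 $112) loses 31.

Max total: $614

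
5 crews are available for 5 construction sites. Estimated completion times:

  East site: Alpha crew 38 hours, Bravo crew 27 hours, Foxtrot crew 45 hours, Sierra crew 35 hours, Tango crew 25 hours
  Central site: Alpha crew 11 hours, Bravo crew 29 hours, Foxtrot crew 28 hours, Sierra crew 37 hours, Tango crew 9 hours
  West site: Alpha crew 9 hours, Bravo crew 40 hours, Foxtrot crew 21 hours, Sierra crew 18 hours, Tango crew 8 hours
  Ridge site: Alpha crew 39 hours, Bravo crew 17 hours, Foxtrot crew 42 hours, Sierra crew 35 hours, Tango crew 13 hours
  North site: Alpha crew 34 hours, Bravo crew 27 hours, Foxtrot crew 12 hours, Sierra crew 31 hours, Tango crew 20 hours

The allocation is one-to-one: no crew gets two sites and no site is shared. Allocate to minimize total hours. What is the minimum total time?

Min total: 81 hours

This is a one-to-one assignment (minimum-cost bipartite matching).
Optimal: Alpha crew→Central site (11 hours), Bravo crew→East site (27 hours), Foxtrot crew→North site (12 hours), Sierra crew→West site (18 hours), Tango crew→Ridge site (13 hours) — total 11+27+12+18+13 = 81 hours.
Row-greedy (each crew in turn takes its cheapest remaining site) gives 82 hours, worse by 1.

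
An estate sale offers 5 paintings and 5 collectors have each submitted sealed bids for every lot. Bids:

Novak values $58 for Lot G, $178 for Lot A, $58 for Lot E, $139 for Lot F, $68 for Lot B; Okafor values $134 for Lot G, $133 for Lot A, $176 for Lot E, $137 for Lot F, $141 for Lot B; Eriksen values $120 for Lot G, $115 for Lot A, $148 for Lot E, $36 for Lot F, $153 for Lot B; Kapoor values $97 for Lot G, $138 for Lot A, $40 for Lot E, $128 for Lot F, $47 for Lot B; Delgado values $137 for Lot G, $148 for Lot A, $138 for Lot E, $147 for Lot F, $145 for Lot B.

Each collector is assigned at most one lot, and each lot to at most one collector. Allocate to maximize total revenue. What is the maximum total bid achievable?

Maximum total: $772

Optimal: Novak→Lot A ($178), Okafor→Lot E ($176), Eriksen→Lot B ($153), Kapoor→Lot F ($128), Delgado→Lot G ($137) — total 178+176+153+128+137 = $772.
Max-entry greedy (repeatedly take the single best remaining cell) gives $751, worse by 21.
Checked against all permutations: $772 is optimal.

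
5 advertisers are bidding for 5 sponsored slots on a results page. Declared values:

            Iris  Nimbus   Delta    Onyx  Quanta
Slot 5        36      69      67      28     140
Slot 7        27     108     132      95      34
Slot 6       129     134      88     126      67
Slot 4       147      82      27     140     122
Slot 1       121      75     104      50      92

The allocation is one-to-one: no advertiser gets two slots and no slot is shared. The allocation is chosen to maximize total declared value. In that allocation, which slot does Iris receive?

Optimal: Iris→Slot 1 ($121), Nimbus→Slot 6 ($134), Delta→Slot 7 ($132), Onyx→Slot 4 ($140), Quanta→Slot 5 ($140) — total 121+134+132+140+140 = $667.
Column-greedy (each slot in turn goes to its best remaining advertiser) gives $603, worse by 64.
Iris's own top slot is Slot 4 ($147), but forcing Iris→Slot 4 and reassigning the rest optimally gives only $625 — worse by 42.

Iris receives Slot 1.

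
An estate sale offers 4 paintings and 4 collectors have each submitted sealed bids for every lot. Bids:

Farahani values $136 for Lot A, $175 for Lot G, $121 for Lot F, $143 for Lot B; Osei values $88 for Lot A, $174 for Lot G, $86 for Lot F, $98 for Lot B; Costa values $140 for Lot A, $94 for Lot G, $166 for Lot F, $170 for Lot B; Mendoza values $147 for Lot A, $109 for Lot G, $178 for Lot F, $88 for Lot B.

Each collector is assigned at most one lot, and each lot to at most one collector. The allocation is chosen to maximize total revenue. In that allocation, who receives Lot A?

Optimal: Farahani→Lot A ($136), Osei→Lot G ($174), Costa→Lot B ($170), Mendoza→Lot F ($178) — total 136+174+170+178 = $658.
Next-best assignment: Farahani→Lot B, Osei→Lot G, Costa→Lot A, Mendoza→Lot F = $635.
Swapping Mendoza↔Osei (Mendoza→Lot G $109, Osei→Lot F $86) loses 157.
Checked against all permutations: $658 is optimal.
Farahani's own top lot is Lot G ($175), but forcing Farahani→Lot G and reassigning the rest optimally gives only $611 — worse by 47.

Farahani receives Lot A.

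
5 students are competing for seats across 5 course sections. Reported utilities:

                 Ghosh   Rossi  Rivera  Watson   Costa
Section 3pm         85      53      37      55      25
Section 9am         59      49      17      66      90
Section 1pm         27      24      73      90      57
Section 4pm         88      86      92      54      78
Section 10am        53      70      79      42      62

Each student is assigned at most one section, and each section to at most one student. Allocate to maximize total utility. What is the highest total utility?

Maximum total: 430 points

Treat this as an assignment problem: match each student to one section.
Optimal: Ghosh→Section 3pm (85 points), Rossi→Section 4pm (86 points), Rivera→Section 10am (79 points), Watson→Section 1pm (90 points), Costa→Section 9am (90 points) — total 85+86+79+90+90 = 430 points.
Column-greedy (each section in turn goes to its best remaining student) gives 427 points, worse by 3.
Next-best assignment: Ghosh→Section 3pm, Rossi→Section 10am, Rivera→Section 4pm, Watson→Section 1pm, Costa→Section 9am = 427 points.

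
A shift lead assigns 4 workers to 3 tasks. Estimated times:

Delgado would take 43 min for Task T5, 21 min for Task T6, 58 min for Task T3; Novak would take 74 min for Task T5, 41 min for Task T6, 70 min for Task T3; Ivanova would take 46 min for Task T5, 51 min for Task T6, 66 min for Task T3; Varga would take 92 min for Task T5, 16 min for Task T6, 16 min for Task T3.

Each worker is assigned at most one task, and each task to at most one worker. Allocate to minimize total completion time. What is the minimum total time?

This is a one-to-one assignment (minimum-cost bipartite matching).
Optimal: Ivanova→Task T5 (46 min), Delgado→Task T6 (21 min), Varga→Task T3 (16 min) — total 46+21+16 = 83 min.
Column-greedy (each task in turn goes to its cheapest remaining worker) gives 125 min, worse by 42.
Next-best assignment: Delgado→Task T5, Novak→Task T6, Varga→Task T3 = 100 min.
Every other assignment is strictly worse.

Minimum total: 83 min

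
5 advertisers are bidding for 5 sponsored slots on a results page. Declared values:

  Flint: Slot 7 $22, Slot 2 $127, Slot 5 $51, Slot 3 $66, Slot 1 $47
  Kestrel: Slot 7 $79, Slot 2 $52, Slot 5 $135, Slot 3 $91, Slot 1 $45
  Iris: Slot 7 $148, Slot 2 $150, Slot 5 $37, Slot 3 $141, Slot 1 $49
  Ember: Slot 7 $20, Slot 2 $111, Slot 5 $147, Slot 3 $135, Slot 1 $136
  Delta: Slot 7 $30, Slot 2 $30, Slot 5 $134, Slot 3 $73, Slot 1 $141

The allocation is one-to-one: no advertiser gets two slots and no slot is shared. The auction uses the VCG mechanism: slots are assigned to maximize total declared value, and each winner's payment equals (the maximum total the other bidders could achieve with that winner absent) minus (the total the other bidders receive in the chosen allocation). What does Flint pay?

Efficient allocation: Flint→Slot 2 ($127), Kestrel→Slot 5 ($135), Iris→Slot 7 ($148), Ember→Slot 3 ($135), Delta→Slot 1 ($141); total welfare W = $686.
Flint receives Slot 2 at value $127, so the others get W − 127 = $559.
Without Flint: best allocation of the remaining 4 bidders over all 5 slots is Kestrel→Slot 5 ($135), Iris→Slot 2 ($150), Ember→Slot 3 ($135), Delta→Slot 1 ($141), total $561.
VCG payment = (others' best without Flint) − (others' welfare with Flint) = 561 − 559 = $2.

Flint pays $2.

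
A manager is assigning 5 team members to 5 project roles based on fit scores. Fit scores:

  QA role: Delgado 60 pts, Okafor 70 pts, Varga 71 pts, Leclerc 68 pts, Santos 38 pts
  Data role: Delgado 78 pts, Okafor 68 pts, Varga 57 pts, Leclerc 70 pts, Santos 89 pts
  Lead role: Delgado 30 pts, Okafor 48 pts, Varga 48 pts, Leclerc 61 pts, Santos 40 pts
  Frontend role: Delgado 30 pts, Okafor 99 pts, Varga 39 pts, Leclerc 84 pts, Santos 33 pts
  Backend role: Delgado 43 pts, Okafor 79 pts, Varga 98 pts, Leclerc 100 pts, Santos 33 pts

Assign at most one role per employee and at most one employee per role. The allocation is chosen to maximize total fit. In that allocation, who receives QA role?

Delgado receives QA role.

Optimal: Delgado→QA role (60 pts), Okafor→Frontend role (99 pts), Varga→Backend role (98 pts), Leclerc→Lead role (61 pts), Santos→Data role (89 pts) — total 60+99+98+61+89 = 407 pts.
Row-greedy (each employee in turn takes its best remaining role) gives 383 pts, worse by 24.
Next-best assignment: Delgado→QA role, Okafor→Frontend role, Varga→Lead role, Leclerc→Backend role, Santos→Data role = 396 pts.
Delgado's own top role is Data role (78 pts), but forcing Delgado→Data role and reassigning the rest optimally gives only 388 pts — worse by 19.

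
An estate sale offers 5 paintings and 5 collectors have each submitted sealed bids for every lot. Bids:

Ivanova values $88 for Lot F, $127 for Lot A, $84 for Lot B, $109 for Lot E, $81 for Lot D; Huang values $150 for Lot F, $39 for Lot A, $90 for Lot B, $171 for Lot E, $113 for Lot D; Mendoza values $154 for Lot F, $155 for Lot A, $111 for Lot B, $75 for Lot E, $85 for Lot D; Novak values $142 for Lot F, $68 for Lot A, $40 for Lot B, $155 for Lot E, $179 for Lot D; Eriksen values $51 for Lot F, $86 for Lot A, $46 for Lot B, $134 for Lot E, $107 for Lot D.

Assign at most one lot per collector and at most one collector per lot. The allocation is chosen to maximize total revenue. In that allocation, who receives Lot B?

Ivanova receives Lot B.

This is a one-to-one assignment (maximum-weight bipartite matching).
Optimal: Ivanova→Lot B ($84), Huang→Lot F ($150), Mendoza→Lot A ($155), Novak→Lot D ($179), Eriksen→Lot E ($134) — total 84+150+155+179+134 = $702.
Column-greedy (each lot in turn goes to its best remaining collector) gives $633, worse by 69.
No other one-to-one assignment exceeds $702.
Ivanova's own top lot is Lot A ($127), but forcing Ivanova→Lot A and reassigning the rest optimally gives only $701 — worse by 1.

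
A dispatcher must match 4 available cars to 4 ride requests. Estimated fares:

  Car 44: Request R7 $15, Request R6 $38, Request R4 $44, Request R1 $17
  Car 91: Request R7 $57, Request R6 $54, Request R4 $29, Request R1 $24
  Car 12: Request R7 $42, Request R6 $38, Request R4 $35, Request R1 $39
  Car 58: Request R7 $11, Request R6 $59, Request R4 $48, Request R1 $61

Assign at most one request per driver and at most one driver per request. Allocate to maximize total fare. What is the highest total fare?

Max total: $201

This is the linear assignment problem.
Optimal: Car 44→Request R4 ($44), Car 91→Request R6 ($54), Car 12→Request R7 ($42), Car 58→Request R1 ($61) — total 44+54+42+61 = $201.
Column-greedy (each request in turn goes to its best remaining driver) gives $199, worse by 2.
Next-best assignment: Car 44→Request R4, Car 91→Request R7, Car 12→Request R6, Car 58→Request R1 = $200.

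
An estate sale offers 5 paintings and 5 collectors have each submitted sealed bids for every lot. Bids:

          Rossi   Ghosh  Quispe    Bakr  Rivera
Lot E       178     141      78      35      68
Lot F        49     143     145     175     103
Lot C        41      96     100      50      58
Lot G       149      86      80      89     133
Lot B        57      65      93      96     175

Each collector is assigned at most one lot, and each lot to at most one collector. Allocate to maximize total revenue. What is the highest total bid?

Max total: $740

Optimal: Rossi→Lot G ($149), Ghosh→Lot E ($141), Quispe→Lot C ($100), Bakr→Lot F ($175), Rivera→Lot B ($175) — total 149+141+100+175+175 = $740.
Column-greedy (each lot in turn goes to its best remaining collector) gives $651, worse by 89.
Next-best assignment: Rossi→Lot E, Ghosh→Lot G, Quispe→Lot C, Bakr→Lot F, Rivera→Lot B = $714.
Checked against all permutations: $740 is optimal.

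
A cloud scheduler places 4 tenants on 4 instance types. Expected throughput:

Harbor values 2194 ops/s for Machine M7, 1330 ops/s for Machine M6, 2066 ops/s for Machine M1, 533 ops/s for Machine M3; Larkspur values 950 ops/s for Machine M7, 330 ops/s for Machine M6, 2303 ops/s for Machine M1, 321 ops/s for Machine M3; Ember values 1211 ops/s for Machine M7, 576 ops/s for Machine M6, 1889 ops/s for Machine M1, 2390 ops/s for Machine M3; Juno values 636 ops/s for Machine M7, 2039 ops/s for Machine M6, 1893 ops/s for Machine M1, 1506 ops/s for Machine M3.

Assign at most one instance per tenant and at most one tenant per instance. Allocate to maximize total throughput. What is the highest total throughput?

Optimal: Harbor→Machine M7 (2194 ops/s), Larkspur→Machine M1 (2303 ops/s), Ember→Machine M3 (2390 ops/s), Juno→Machine M6 (2039 ops/s) — total 2194+2303+2390+2039 = 8926 ops/s.
Next-best assignment: Harbor→Machine M1, Larkspur→Machine M7, Ember→Machine M3, Juno→Machine M6 = 7445 ops/s.
Swapping Juno↔Larkspur (Juno→Machine M1 1893 ops/s, Larkspur→Machine M6 330 ops/s) loses 2119.
Checked against all permutations: 8926 ops/s is optimal.

Maximum total: 8926 ops/s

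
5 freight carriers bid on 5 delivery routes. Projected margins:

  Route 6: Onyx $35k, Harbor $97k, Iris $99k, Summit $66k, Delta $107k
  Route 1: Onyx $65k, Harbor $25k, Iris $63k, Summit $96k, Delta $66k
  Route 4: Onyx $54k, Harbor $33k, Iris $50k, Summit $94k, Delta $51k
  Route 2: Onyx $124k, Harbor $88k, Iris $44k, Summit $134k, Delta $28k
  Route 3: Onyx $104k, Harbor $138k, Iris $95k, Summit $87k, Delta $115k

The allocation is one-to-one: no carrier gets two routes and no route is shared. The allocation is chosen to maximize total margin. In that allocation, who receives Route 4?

Summit receives Route 4.

This is a one-to-one assignment (maximum-weight bipartite matching).
Optimal: Onyx→Route 2 ($124k), Harbor→Route 3 ($138k), Iris→Route 1 ($63k), Summit→Route 4 ($94k), Delta→Route 6 ($107k) — total 124+138+63+94+107 = $526k.
Max-entry greedy (repeatedly take the single best remaining cell) gives $494k, worse by 32.
Checked against all permutations: $526k is optimal.
Summit's own top route is Route 2 ($134k), but forcing Summit→Route 2 and reassigning the rest optimally gives only $496k — worse by 30.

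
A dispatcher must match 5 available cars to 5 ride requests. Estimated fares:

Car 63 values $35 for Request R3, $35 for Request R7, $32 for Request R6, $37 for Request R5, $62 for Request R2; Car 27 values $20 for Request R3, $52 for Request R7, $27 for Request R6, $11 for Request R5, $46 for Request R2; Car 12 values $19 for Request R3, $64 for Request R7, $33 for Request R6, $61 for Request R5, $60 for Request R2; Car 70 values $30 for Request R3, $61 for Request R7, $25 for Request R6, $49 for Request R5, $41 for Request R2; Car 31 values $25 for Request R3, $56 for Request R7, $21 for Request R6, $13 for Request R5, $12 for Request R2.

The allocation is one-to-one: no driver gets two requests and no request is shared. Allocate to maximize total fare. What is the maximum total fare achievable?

This is the linear assignment problem.
Optimal: Car 63→Request R2 ($62), Car 27→Request R6 ($27), Car 12→Request R5 ($61), Car 70→Request R3 ($30), Car 31→Request R7 ($56) — total 62+27+61+30+56 = $236.
Row-greedy (each driver in turn takes its best remaining request) gives $226, worse by 10.
Swapping Car 31↔Car 12 (Car 31→Request R5 $13, Car 12→Request R7 $64) loses 40.

Maximum total: $236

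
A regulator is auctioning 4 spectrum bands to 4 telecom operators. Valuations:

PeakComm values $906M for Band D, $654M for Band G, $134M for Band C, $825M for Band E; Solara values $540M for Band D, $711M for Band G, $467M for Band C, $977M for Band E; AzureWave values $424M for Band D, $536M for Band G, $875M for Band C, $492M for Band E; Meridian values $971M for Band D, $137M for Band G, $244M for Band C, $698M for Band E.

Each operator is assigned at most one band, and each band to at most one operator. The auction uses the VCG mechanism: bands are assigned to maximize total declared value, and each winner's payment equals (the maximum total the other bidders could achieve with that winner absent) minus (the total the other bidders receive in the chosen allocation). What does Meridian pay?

Efficient allocation: PeakComm→Band G ($654M), Solara→Band E ($977M), AzureWave→Band C ($875M), Meridian→Band D ($971M); total welfare W = $3477M.
Meridian receives Band D at value $971M, so the others get W − 971 = $2506M.
Without Meridian: best allocation of the remaining 3 bidders over all 4 bands is PeakComm→Band D ($906M), Solara→Band E ($977M), AzureWave→Band C ($875M), total $2758M.
VCG payment = (others' best without Meridian) − (others' welfare with Meridian) = 2758 − 2506 = $252M.

Meridian pays $252M.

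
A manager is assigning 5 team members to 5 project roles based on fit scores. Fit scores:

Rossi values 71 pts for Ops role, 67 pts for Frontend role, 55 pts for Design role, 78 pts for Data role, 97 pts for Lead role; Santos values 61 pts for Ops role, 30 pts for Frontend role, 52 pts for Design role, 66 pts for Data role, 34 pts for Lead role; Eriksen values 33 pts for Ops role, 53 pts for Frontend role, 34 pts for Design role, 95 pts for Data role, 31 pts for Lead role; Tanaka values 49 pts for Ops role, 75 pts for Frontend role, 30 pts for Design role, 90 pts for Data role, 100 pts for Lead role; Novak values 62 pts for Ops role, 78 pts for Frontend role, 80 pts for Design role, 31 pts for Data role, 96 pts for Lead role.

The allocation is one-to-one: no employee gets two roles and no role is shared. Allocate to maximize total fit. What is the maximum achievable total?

Maximum total: 408 pts

Optimal: Rossi→Lead role (97 pts), Santos→Ops role (61 pts), Eriksen→Data role (95 pts), Tanaka→Frontend role (75 pts), Novak→Design role (80 pts) — total 97+61+95+75+80 = 408 pts.
Row-greedy (each employee in turn takes its best remaining role) gives 345 pts, worse by 63.
Next-best assignment: Rossi→Frontend role, Santos→Ops role, Eriksen→Data role, Tanaka→Lead role, Novak→Design role = 403 pts.
Swapping Santos↔Rossi (Santos→Lead role 34 pts, Rossi→Ops role 71 pts) loses 53.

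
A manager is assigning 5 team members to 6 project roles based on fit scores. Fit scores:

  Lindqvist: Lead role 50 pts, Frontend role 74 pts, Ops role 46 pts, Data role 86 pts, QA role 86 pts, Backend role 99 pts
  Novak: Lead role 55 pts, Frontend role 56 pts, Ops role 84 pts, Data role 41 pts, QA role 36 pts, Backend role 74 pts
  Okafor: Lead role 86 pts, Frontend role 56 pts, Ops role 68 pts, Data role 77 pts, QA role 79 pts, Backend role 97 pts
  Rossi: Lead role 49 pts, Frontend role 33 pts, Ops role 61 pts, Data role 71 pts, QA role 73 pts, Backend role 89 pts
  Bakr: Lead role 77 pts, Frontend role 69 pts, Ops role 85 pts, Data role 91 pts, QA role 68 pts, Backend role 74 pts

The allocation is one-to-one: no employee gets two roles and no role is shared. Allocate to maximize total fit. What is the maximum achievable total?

Maximum total: 436 pts

Optimal: Lindqvist→QA role (86 pts), Novak→Ops role (84 pts), Okafor→Lead role (86 pts), Rossi→Backend role (89 pts), Bakr→Data role (91 pts) — total 86+84+86+89+91 = 436 pts.
Max-entry greedy (repeatedly take the single best remaining cell) gives 433 pts, worse by 3.
Swapping Novak↔Bakr (Novak→Data role 41 pts, Bakr→Ops role 85 pts) loses 49.
No other one-to-one assignment exceeds 436 pts.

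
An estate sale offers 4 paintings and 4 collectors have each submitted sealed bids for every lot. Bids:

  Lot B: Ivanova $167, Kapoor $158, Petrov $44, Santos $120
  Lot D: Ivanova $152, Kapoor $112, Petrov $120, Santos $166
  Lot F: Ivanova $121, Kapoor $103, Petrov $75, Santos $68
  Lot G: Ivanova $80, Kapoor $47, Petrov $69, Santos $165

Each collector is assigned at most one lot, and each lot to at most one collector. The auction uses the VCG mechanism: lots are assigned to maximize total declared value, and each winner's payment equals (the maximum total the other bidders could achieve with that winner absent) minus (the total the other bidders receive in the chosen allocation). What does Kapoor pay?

Efficient allocation: Ivanova→Lot F ($121), Kapoor→Lot B ($158), Petrov→Lot D ($120), Santos→Lot G ($165); total welfare W = $564.
Kapoor receives Lot B at value $158, so the others get W − 158 = $406.
Without Kapoor: best allocation of the remaining 3 bidders over all 4 lots is Ivanova→Lot B ($167), Petrov→Lot D ($120), Santos→Lot G ($165), total $452.
VCG payment = (others' best without Kapoor) − (others' welfare with Kapoor) = 452 − 406 = $46.

Kapoor pays $46.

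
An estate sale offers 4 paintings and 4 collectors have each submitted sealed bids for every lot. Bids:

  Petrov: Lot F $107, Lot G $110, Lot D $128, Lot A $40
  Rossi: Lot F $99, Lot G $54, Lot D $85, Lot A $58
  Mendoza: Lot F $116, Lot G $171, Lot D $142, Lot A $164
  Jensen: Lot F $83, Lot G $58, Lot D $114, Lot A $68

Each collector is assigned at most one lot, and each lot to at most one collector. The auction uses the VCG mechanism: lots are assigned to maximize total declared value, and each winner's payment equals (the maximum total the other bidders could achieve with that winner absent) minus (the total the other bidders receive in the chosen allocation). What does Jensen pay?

Jensen pays $25.

Efficient allocation: Petrov→Lot G ($110), Rossi→Lot F ($99), Mendoza→Lot A ($164), Jensen→Lot D ($114); total welfare W = $487.
Jensen receives Lot D at value $114, so the others get W − 114 = $373.
Without Jensen: best allocation of the remaining 3 bidders over all 4 lots is Petrov→Lot D ($128), Rossi→Lot F ($99), Mendoza→Lot G ($171), total $398.
VCG payment = (others' best without Jensen) − (others' welfare with Jensen) = 398 − 373 = $25.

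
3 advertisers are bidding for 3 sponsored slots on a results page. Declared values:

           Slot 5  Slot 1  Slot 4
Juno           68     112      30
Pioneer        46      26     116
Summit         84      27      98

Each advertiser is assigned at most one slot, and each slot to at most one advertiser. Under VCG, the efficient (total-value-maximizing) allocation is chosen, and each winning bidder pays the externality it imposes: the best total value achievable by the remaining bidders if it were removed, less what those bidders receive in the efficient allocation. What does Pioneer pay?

Pioneer pays $14.

Efficient allocation: Juno→Slot 1 ($112), Pioneer→Slot 4 ($116), Summit→Slot 5 ($84); total welfare W = $312.
Pioneer receives Slot 4 at value $116, so the others get W − 116 = $196.
Without Pioneer: best allocation of the remaining 2 bidders over all 3 slots is Juno→Slot 1 ($112), Summit→Slot 4 ($98), total $210.
VCG payment = (others' best without Pioneer) − (others' welfare with Pioneer) = 210 − 196 = $14.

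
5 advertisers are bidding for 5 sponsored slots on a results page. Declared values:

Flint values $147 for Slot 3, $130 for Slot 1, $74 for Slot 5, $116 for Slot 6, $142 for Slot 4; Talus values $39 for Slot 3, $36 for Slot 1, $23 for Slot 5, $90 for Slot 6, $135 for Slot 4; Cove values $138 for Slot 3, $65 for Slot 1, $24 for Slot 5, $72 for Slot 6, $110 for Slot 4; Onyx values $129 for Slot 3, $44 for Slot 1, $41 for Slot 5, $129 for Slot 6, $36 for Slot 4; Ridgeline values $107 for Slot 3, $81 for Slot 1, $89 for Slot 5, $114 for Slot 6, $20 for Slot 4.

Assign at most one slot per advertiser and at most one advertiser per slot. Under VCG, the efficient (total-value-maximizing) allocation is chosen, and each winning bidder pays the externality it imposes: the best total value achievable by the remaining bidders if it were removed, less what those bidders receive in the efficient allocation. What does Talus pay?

Talus pays $12.

Efficient allocation: Flint→Slot 1 ($130), Talus→Slot 4 ($135), Cove→Slot 3 ($138), Onyx→Slot 6 ($129), Ridgeline→Slot 5 ($89); total welfare W = $621.
Talus receives Slot 4 at value $135, so the others get W − 135 = $486.
Without Talus: best allocation of the remaining 4 bidders over all 5 slots is Flint→Slot 4 ($142), Cove→Slot 3 ($138), Onyx→Slot 6 ($129), Ridgeline→Slot 5 ($89), total $498.
VCG payment = (others' best without Talus) − (others' welfare with Talus) = 498 − 486 = $12.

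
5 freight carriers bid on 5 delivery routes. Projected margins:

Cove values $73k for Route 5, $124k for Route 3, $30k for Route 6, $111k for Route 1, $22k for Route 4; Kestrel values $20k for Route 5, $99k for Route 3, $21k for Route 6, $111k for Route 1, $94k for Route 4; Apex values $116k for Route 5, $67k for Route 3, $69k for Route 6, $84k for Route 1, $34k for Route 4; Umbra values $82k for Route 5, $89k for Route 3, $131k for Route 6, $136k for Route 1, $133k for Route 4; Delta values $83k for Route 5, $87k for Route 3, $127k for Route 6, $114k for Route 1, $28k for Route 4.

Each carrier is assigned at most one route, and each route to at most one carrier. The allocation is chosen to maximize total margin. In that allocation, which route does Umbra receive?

Optimal: Cove→Route 3 ($124k), Kestrel→Route 1 ($111k), Apex→Route 5 ($116k), Umbra→Route 4 ($133k), Delta→Route 6 ($127k) — total 124+111+116+133+127 = $611k.
Column-greedy (each route in turn goes to its best remaining carrier) gives $579k, worse by 32.
Every other assignment is strictly worse.
Umbra's own top route is Route 1 ($136k), but forcing Umbra→Route 1 and reassigning the rest optimally gives only $597k — worse by 14.

Umbra receives Route 4.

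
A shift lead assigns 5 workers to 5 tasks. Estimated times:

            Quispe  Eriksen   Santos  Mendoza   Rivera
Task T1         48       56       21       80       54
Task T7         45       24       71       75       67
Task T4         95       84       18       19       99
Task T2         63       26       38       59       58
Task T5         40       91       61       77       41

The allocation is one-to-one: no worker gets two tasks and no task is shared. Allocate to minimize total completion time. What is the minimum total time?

Treat this as an assignment problem: match each worker to one task.
Optimal: Quispe→Task T7 (45 min), Eriksen→Task T2 (26 min), Santos→Task T1 (21 min), Mendoza→Task T4 (19 min), Rivera→Task T5 (41 min) — total 45+26+21+19+41 = 152 min.
Column-greedy (each task in turn goes to its cheapest remaining worker) gives 162 min, worse by 10.

Minimum total: 152 min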